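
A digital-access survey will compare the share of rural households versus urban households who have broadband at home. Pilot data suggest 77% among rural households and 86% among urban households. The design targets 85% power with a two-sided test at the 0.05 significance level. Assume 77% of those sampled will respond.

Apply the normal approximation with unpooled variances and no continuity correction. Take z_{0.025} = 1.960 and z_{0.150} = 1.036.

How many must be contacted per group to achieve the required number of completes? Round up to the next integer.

n = (z_{α/2} + z_β)² · [p₁(1−p₁) + p₂(1−p₂)] / (p₁ − p₂)²
  = (1.960 + 1.036)² · (0.77·0.23 + 0.86·0.14) / (-0.09)²
  = (2.996)² · (0.1771 + 0.1204) / 0.0081
  = 8.9760 · 0.2975 / 0.0081
  = 329.67
Adjust for 77% response: 329.67 / 0.77 = 428.15.
Round up → n = 429 per group.

n = 429 per group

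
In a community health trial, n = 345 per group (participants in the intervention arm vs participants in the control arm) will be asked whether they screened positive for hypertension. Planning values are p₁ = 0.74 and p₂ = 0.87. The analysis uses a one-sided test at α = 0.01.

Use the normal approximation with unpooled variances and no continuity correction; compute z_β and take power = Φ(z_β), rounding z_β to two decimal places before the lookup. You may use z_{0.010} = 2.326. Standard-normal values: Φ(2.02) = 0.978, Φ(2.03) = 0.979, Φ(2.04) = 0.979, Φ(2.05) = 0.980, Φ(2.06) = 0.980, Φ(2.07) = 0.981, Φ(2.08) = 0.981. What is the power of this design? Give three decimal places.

z_β = |p₁−p₂|·√(n/[p₁q₁+p₂q₂]) − z_α
    = 0.13 · √(345/0.3055) − 2.326
    = 0.13 · 33.6050 − 2.326
    = 4.3687 − 2.326 = 2.0427 → 2.04
Power = Φ(2.04) = 0.979.

Power ≈ 0.979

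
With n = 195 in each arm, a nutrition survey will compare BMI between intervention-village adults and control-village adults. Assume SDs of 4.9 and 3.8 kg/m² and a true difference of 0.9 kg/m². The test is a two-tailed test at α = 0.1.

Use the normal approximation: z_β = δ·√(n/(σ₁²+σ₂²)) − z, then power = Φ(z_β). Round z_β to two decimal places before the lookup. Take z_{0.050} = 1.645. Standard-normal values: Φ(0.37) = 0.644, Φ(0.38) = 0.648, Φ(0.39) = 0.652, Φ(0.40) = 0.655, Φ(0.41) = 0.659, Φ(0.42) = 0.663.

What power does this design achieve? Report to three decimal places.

z_β = δ·√(n/(σ₁²+σ₂²)) − z_{α/2}
    = 0.9 · √(195/38.45) − 1.645
    = 0.9 · 2.25200 − 1.645
    = 2.0268 − 1.645 = 0.3818 → 0.38
Power = Φ(0.38) = 0.648.

Power ≈ 0.648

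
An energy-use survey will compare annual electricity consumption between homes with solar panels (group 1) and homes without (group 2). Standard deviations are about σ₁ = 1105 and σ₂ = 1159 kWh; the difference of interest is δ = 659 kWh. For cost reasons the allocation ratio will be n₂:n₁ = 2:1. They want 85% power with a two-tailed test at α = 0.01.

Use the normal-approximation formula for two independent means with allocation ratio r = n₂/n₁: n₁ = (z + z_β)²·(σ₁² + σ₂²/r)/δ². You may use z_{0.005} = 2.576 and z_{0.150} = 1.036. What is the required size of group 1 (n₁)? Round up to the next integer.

n₁ = 57

n₁ = (z_{α/2} + z_β)² · (σ₁² + σ₂²/r) / δ²
   = (2.576 + 1.036)² · (1105² + 1159²/2) / 659²
   = 13.0465 · (1221025 + 671640.5) / 434281
   = 13.0465 · 1892665.5 / 434281
   = 56.86
Round up → n₁ = 57; n₂ = r·n₁ = 2 × 57 = 114.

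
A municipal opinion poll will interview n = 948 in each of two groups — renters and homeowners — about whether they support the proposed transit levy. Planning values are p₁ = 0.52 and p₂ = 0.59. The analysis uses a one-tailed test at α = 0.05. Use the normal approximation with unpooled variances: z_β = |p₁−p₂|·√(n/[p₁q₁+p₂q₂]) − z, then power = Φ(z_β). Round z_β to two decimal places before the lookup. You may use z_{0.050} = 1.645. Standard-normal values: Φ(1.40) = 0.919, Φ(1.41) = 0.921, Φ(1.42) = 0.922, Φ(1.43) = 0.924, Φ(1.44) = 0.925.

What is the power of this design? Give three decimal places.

z_β = |p₁−p₂|·√(n/[p₁q₁+p₂q₂]) − z_α
    = 0.07 · √(948/0.4915) − 1.645
    = 0.07 · 43.9180 − 1.645
    = 3.0743 − 1.645 = 1.4293 → 1.43
Power = Φ(1.43) = 0.924.

Power ≈ 0.924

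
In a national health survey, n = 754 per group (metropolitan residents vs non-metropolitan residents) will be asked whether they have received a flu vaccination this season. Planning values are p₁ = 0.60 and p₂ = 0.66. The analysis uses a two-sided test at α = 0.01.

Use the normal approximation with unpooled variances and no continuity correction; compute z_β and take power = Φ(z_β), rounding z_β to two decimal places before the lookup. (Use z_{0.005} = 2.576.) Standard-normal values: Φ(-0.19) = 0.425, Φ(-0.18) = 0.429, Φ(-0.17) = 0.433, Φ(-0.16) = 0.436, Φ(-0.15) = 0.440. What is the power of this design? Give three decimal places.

Power ≈ 0.436

z_β = |p₁−p₂|·√(n/[p₁q₁+p₂q₂]) − z_{α/2}
    = 0.06 · √(754/0.4644) − 2.576
    = 0.06 · 40.2939 − 2.576
    = 2.4176 − 2.576 = -0.1584 → -0.16
Power = Φ(-0.16) = 0.436.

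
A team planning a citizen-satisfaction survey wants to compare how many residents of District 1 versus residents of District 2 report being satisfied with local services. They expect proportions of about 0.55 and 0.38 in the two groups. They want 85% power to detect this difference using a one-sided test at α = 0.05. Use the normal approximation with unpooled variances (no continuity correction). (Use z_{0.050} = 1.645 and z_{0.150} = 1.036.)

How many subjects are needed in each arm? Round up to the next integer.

n = 121 per group

n = (z_α + z_β)² · [p₁(1−p₁) + p₂(1−p₂)] / (p₁ − p₂)²
  = (1.645 + 1.036)² · (0.55·0.45 + 0.38·0.62) / (0.17)²
  = (2.681)² · (0.2475 + 0.2356) / 0.0289
  = 7.1878 · 0.4831 / 0.0289
  = 120.15
Round up → n = 121 per group.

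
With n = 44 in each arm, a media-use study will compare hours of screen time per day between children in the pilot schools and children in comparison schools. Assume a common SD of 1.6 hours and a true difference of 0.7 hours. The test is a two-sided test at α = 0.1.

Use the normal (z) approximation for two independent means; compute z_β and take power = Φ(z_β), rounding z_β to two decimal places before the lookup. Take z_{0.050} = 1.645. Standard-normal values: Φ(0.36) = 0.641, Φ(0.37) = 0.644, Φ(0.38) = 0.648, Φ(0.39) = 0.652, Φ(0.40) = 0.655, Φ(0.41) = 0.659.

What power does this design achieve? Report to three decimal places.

Power ≈ 0.659

z_β = δ·√(n/(σ₁²+σ₂²)) − z_{α/2}
    = 0.7 · √(44/5.12) − 1.645
    = 0.7 · 2.93151 − 1.645
    = 2.0521 − 1.645 = 0.4071 → 0.41
Power = Φ(0.41) = 0.659.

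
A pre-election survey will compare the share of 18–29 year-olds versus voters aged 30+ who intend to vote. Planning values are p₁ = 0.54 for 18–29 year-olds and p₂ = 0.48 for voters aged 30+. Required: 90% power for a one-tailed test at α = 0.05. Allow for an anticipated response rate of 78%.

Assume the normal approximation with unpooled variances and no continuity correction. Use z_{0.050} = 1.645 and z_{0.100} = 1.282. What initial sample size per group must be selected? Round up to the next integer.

n = (z_α + z_β)² · [p₁(1−p₁) + p₂(1−p₂)] / (p₁ − p₂)²
  = (1.645 + 1.282)² · (0.54·0.46 + 0.48·0.52) / (0.06)²
  = (2.927)² · (0.2484 + 0.2496) / 0.0036
  = 8.5673 · 0.4980 / 0.0036
  = 1185.15
Adjust for 78% response: 1185.15 / 0.78 = 1519.42.
Round up → n = 1520 per group.

n = 1520 per group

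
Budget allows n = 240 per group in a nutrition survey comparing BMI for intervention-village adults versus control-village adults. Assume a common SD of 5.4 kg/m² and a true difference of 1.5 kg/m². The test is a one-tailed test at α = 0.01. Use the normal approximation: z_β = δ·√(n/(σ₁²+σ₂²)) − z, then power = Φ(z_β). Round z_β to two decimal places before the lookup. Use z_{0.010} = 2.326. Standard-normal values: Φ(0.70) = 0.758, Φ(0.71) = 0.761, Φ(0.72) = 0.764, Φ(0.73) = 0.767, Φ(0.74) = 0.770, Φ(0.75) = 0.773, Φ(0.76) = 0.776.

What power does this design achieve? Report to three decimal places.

z_β = δ·√(n/(σ₁²+σ₂²)) − z_α
    = 1.5 · √(240/58.32) − 2.326
    = 1.5 · 2.02860 − 2.326
    = 3.0429 − 2.326 = 0.7169 → 0.72
Power = Φ(0.72) = 0.764.

Power ≈ 0.764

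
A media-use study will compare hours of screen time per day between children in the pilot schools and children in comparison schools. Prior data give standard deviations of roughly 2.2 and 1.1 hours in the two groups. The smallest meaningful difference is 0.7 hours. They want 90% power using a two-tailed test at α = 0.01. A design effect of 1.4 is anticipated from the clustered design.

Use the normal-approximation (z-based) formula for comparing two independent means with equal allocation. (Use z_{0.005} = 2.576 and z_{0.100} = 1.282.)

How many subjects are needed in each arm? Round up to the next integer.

n = (z_{α/2} + z_β)² · (σ₁² + σ₂²) / δ²
  = (2.576 + 1.282)² · (2.2² + 1.1² = 6.05) / 0.7²
  = 14.8842 · 6.05 / 0.49
  = 183.77
Design effect: 1.4 × 183.77 = 257.28.
Round up → n = 258 per group.

n = 258 per group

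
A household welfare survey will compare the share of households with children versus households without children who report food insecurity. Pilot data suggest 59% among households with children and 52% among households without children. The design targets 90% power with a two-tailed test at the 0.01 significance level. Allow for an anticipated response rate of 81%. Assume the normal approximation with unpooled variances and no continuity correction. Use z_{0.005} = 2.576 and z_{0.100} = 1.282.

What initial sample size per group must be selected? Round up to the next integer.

n = (z_{α/2} + z_β)² · [p₁(1−p₁) + p₂(1−p₂)] / (p₁ − p₂)²
  = (2.576 + 1.282)² · (0.59·0.41 + 0.52·0.48) / (0.07)²
  = (3.858)² · (0.2419 + 0.2496) / 0.0049
  = 14.8842 · 0.4915 / 0.0049
  = 1492.97
Adjust for 81% response: 1492.97 / 0.81 = 1843.18.
Round up → n = 1844 per group.

n = 1844 per group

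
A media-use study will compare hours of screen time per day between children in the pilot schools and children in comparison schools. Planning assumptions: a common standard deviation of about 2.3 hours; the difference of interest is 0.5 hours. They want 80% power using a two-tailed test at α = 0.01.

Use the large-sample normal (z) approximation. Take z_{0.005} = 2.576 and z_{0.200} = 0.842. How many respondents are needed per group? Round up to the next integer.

n = 495 per group

n = (z_{α/2} + z_β)² · (σ₁² + σ₂²) / δ²
  = (2.576 + 0.842)² · (2·2.3² = 10.58) / 0.5²
  = 11.6827 · 10.58 / 0.25
  = 494.41
Round up → n = 495 per group.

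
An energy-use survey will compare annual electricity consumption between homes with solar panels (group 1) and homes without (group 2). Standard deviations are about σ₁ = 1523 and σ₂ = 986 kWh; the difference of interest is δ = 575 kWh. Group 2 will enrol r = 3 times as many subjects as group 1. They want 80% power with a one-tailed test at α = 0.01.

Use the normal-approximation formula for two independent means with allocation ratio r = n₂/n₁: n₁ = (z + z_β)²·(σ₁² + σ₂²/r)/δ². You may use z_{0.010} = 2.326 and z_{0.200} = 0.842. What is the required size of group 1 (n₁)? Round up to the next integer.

n₁ = 81

n₁ = (z_α + z_β)² · (σ₁² + σ₂²/r) / δ²
   = (2.326 + 0.842)² · (1523² + 986²/3) / 575²
   = 10.0362 · (2319529 + 324065.3) / 330625
   = 10.0362 · 2643594.3 / 330625
   = 80.25
Round up → n₁ = 81; n₂ = r·n₁ = 3 × 81 = 243.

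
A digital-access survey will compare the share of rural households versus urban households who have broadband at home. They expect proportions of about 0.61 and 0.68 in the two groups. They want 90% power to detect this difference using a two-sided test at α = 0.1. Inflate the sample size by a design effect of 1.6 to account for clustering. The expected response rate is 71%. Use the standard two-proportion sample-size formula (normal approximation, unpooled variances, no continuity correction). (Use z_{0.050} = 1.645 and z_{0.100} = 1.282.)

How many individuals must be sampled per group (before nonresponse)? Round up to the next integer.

n = (z_{α/2} + z_β)² · [p₁(1−p₁) + p₂(1−p₂)] / (p₁ − p₂)²
  = (1.645 + 1.282)² · (0.61·0.39 + 0.68·0.32) / (-0.07)²
  = (2.927)² · (0.2379 + 0.2176) / 0.0049
  = 8.5673 · 0.4555 / 0.0049
  = 796.41
Design effect: 1.6 × 796.41 = 1274.26.
Adjust for 71% response: 1274.26 / 0.71 = 1794.73.
Round up → n = 1795 per group.

n = 1795 per group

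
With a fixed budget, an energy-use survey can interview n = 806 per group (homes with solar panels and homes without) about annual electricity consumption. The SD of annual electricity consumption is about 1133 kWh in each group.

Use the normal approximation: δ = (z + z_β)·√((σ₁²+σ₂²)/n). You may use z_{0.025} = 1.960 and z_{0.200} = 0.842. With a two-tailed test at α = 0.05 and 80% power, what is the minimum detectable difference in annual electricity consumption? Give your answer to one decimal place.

δ = (z_{α/2} + z_β) · √((σ₁²+σ₂²)/n)
  = (1.960 + 0.842) · √(2567378/806)
  = 2.802 · √3185.3
  = 2.802 · 56.4388
  = 158.1414

Minimum detectable difference ≈ 158.1 kWh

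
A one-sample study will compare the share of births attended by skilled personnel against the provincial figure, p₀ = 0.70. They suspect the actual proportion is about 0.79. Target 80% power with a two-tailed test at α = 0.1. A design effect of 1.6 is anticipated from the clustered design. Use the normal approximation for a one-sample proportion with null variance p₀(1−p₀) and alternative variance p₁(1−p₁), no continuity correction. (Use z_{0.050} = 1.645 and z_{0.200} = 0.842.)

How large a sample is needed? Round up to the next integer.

n = 238

n = [z_{α/2}·√(p₀q₀) + z_β·√(p₁q₁)]² / (p₁ − p₀)²
  = [1.645·√(0.70·0.30) + 0.842·√(0.79·0.21)]² / (0.09)²
  = [1.645·0.4583 + 0.842·0.4073]² / 0.0081
  = [1.0968]² / 0.0081
  = 148.51
Design effect: 1.6 × 148.51 = 237.62.
Round up → n = 238.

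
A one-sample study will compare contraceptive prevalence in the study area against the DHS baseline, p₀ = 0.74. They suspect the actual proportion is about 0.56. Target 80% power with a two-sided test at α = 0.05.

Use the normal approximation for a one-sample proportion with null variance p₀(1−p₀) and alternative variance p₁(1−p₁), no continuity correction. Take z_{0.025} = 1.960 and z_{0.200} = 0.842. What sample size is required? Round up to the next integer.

n = [z_{α/2}·√(p₀q₀) + z_β·√(p₁q₁)]² / (p₁ − p₀)²
  = [1.960·√(0.74·0.26) + 0.842·√(0.56·0.44)]² / (-0.18)²
  = [1.960·0.4386 + 0.842·0.4964]² / 0.0324
  = [1.2777]² / 0.0324
  = 50.38
Round up → n = 51.

n = 51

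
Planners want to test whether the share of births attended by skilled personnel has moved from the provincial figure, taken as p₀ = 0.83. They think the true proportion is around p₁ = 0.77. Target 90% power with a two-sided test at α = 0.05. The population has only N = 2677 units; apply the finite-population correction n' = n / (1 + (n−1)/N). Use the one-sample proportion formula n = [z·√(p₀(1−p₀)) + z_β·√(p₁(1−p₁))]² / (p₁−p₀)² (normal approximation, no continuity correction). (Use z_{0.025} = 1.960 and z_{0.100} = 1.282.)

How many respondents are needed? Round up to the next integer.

n = [z_{α/2}·√(p₀q₀) + z_β·√(p₁q₁)]² / (p₁ − p₀)²
  = [1.960·√(0.83·0.17) + 1.282·√(0.77·0.23)]² / (-0.06)²
  = [1.960·0.3756 + 1.282·0.4208]² / 0.0036
  = [1.2757]² / 0.0036
  = 452.09
Finite-population correction (N = 2677): 452.09 / (1 + (452.09 − 1)/2677) = 386.90.
Round up → n = 387.

n = 387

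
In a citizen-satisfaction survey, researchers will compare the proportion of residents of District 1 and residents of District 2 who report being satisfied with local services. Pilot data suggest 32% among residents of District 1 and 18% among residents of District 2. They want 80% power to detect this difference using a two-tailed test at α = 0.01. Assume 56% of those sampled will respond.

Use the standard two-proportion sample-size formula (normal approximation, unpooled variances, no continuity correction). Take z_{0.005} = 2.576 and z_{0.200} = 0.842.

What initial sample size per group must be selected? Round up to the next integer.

n = (z_{α/2} + z_β)² · [p₁(1−p₁) + p₂(1−p₂)] / (p₁ − p₂)²
  = (2.576 + 0.842)² · (0.32·0.68 + 0.18·0.82) / (0.14)²
  = (3.418)² · (0.2176 + 0.1476) / 0.0196
  = 11.6827 · 0.3652 / 0.0196
  = 217.68
Adjust for 56% response: 217.68 / 0.56 = 388.71.
Round up → n = 389 per group.

n = 389 per group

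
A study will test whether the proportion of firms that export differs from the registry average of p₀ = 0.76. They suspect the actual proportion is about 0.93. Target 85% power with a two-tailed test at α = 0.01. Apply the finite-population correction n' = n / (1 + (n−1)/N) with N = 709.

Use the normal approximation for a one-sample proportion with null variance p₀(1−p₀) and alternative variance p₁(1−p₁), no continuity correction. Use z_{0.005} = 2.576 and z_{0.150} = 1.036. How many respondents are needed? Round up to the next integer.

n = [z_{α/2}·√(p₀q₀) + z_β·√(p₁q₁)]² / (p₁ − p₀)²
  = [2.576·√(0.76·0.24) + 1.036·√(0.93·0.07)]² / (0.17)²
  = [2.576·0.4271 + 1.036·0.2551]² / 0.0289
  = [1.3645]² / 0.0289
  = 64.42
Finite-population correction (N = 709): 64.42 / (1 + (64.42 − 1)/709) = 59.13.
Round up → n = 60.

n = 60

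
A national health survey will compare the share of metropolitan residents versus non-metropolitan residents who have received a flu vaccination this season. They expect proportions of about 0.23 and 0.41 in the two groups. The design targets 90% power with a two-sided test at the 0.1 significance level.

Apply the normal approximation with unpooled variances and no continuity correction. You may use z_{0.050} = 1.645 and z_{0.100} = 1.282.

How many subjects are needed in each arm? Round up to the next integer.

n = 111 per group

n = (z_{α/2} + z_β)² · [p₁(1−p₁) + p₂(1−p₂)] / (p₁ − p₂)²
  = (1.645 + 1.282)² · (0.23·0.77 + 0.41·0.59) / (-0.18)²
  = (2.927)² · (0.1771 + 0.2419) / 0.0324
  = 8.5673 · 0.4190 / 0.0324
  = 110.79
Round up → n = 111 per group.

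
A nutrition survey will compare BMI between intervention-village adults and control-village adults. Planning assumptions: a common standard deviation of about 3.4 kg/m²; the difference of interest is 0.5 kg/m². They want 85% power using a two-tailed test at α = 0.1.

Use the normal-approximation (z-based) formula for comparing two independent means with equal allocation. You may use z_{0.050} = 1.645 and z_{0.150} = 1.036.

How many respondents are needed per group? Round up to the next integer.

n = 665 per group

n = (z_{α/2} + z_β)² · (σ₁² + σ₂²) / δ²
  = (1.645 + 1.036)² · (2·3.4² = 23.12) / 0.5²
  = 7.1878 · 23.12 / 0.25
  = 664.72
Round up → n = 665 per group.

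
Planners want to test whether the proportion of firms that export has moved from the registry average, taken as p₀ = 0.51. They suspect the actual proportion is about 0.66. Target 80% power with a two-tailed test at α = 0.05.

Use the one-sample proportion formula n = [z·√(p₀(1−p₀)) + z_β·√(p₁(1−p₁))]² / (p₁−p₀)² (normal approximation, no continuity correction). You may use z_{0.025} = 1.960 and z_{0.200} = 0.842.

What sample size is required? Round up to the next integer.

n = 85

n = [z_{α/2}·√(p₀q₀) + z_β·√(p₁q₁)]² / (p₁ − p₀)²
  = [1.960·√(0.51·0.49) + 0.842·√(0.66·0.34)]² / (0.15)²
  = [1.960·0.4999 + 0.842·0.4737]² / 0.0225
  = [1.3787]² / 0.0225
  = 84.48
Round up → n = 85.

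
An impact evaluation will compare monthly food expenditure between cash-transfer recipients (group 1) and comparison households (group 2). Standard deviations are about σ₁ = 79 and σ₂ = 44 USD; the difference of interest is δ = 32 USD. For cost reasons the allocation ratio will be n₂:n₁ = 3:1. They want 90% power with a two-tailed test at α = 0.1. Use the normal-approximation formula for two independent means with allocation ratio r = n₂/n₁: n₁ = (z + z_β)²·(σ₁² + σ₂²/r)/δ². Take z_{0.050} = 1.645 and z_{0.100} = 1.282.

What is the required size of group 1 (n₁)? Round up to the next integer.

n₁ = 58

n₁ = (z_{α/2} + z_β)² · (σ₁² + σ₂²/r) / δ²
   = (1.645 + 1.282)² · (79² + 44²/3) / 32²
   = 8.5673 · (6241 + 645.3333) / 1024
   = 8.5673 · 6886.3 / 1024
   = 57.61
Round up → n₁ = 58; n₂ = r·n₁ = 3 × 58 = 174.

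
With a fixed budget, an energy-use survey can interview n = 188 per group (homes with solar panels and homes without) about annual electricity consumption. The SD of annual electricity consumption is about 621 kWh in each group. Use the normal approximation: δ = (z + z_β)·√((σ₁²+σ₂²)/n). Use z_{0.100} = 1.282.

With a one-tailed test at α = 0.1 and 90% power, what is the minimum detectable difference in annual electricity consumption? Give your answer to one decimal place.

Minimum detectable difference ≈ 164.2 kWh

δ = (z_α + z_β) · √((σ₁²+σ₂²)/n)
  = (1.282 + 1.282) · √(771282/188)
  = 2.564 · √4102.6
  = 2.564 · 64.0513
  = 164.2274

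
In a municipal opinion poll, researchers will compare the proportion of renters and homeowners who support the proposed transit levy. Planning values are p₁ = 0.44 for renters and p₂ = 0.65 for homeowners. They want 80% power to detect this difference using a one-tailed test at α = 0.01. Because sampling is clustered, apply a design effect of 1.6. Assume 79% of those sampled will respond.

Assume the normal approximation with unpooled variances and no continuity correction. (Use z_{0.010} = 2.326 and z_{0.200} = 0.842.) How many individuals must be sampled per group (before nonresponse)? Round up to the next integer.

n = (z_α + z_β)² · [p₁(1−p₁) + p₂(1−p₂)] / (p₁ − p₂)²
  = (2.326 + 0.842)² · (0.44·0.56 + 0.65·0.35) / (-0.21)²
  = (3.168)² · (0.2464 + 0.2275) / 0.0441
  = 10.0362 · 0.4739 / 0.0441
  = 107.85
Design effect: 1.6 × 107.85 = 172.56.
Adjust for 79% response: 172.56 / 0.79 = 218.43.
Round up → n = 219 per group.

n = 219 per group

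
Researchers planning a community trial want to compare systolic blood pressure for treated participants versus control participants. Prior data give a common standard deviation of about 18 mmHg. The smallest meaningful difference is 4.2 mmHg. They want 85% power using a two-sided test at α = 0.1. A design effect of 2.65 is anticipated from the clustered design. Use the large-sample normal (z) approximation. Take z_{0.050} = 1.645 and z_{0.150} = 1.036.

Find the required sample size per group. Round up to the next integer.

n = (z_{α/2} + z_β)² · (σ₁² + σ₂²) / δ²
  = (1.645 + 1.036)² · (2·18² = 648) / 4.2²
  = 7.1878 · 648 / 17.64
  = 264.04
Design effect: 2.65 × 264.04 = 699.71.
Round up → n = 700 per group.

n = 700 per group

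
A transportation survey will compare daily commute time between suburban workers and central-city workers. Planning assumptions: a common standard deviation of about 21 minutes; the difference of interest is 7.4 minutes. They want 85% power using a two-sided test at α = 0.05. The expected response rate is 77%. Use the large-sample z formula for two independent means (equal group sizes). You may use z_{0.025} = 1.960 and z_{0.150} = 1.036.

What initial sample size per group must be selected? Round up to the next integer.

n = (z_{α/2} + z_β)² · (σ₁² + σ₂²) / δ²
  = (1.960 + 1.036)² · (2·21² = 882) / 7.4²
  = 8.9760 · 882 / 54.76
  = 144.57
Adjust for 77% response: 144.57 / 0.77 = 187.76.
Round up → n = 188 per group.

n = 188 per group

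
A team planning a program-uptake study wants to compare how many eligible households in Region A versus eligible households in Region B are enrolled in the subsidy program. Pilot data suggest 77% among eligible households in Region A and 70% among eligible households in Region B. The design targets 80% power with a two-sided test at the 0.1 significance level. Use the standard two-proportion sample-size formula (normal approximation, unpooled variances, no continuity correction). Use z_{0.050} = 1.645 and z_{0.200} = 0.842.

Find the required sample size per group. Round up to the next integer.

n = (z_{α/2} + z_β)² · [p₁(1−p₁) + p₂(1−p₂)] / (p₁ − p₂)²
  = (1.645 + 0.842)² · (0.77·0.23 + 0.70·0.30) / (0.07)²
  = (2.487)² · (0.1771 + 0.2100) / 0.0049
  = 6.1852 · 0.3871 / 0.0049
  = 488.63
Round up → n = 489 per group.

n = 489 per group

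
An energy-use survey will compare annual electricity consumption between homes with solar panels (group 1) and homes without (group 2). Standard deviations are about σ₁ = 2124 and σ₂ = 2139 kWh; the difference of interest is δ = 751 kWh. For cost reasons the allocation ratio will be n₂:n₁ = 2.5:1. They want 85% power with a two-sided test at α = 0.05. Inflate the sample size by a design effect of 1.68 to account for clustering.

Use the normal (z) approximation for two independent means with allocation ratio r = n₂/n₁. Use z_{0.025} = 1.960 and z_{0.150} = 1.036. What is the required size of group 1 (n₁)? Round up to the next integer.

n₁ = 170

n₁ = (z_{α/2} + z_β)² · (σ₁² + σ₂²/r) / δ²
   = (1.960 + 1.036)² · (2124² + 2139²/2.5) / 751²
   = 8.9760 · (4511376 + 1830128.4) / 564001
   = 8.9760 · 6341504.4 / 564001
   = 100.92
Design effect: 1.68 × 100.92 = 169.55.
Round up → n₁ = 170; n₂ = r·n₁ = 2.5 × 170 = 425.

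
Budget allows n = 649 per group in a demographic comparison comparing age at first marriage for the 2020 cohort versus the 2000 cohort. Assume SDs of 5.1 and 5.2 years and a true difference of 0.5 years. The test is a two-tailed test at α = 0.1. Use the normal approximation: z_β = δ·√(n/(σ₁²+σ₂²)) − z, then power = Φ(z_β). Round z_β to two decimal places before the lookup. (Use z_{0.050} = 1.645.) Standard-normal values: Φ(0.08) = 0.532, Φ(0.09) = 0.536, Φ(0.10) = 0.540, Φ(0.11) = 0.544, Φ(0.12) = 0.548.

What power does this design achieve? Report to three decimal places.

z_β = δ·√(n/(σ₁²+σ₂²)) − z_{α/2}
    = 0.5 · √(649/53.05) − 1.645
    = 0.5 · 3.49768 − 1.645
    = 1.7488 − 1.645 = 0.1038 → 0.10
Power = Φ(0.10) = 0.540.

Power ≈ 0.540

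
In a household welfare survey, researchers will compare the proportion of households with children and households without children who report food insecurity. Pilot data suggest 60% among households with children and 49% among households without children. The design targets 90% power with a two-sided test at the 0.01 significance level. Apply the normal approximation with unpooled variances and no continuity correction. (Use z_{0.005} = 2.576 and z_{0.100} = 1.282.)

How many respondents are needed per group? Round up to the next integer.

n = 603 per group

n = (z_{α/2} + z_β)² · [p₁(1−p₁) + p₂(1−p₂)] / (p₁ − p₂)²
  = (2.576 + 1.282)² · (0.60·0.40 + 0.49·0.51) / (0.11)²
  = (3.858)² · (0.2400 + 0.2499) / 0.0121
  = 14.8842 · 0.4899 / 0.0121
  = 602.62
Round up → n = 603 per group.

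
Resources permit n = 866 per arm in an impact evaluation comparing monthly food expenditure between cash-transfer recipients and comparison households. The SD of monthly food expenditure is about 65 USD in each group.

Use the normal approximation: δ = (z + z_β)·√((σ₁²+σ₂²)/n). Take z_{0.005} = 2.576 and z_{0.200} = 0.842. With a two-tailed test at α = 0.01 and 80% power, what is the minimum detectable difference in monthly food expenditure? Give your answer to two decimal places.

Minimum detectable difference ≈ 10.68 USD

δ = (z_{α/2} + z_β) · √((σ₁²+σ₂²)/n)
  = (2.576 + 0.842) · √(8450/866)
  = 3.418 · √9.7575
  = 3.418 · 3.1237
  = 10.6768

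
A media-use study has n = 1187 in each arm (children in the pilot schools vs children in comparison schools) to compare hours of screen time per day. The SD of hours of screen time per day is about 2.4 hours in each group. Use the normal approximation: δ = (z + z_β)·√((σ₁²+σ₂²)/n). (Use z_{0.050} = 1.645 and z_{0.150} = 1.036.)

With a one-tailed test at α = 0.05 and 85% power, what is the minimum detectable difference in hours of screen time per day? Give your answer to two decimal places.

Minimum detectable difference ≈ 0.26 hours

δ = (z_α + z_β) · √((σ₁²+σ₂²)/n)
  = (1.645 + 1.036) · √(11.52/1187)
  = 2.681 · √0.00971
  = 2.681 · 0.0985
  = 0.2641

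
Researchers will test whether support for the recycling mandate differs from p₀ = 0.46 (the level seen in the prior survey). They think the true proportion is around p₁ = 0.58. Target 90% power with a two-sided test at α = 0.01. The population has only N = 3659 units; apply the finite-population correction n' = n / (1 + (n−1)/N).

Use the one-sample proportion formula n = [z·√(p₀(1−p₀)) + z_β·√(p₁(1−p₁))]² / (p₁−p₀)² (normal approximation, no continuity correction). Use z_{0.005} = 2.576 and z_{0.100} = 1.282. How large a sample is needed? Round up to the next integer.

n = 239

n = [z_{α/2}·√(p₀q₀) + z_β·√(p₁q₁)]² / (p₁ − p₀)²
  = [2.576·√(0.46·0.54) + 1.282·√(0.58·0.42)]² / (0.12)²
  = [2.576·0.4984 + 1.282·0.4936]² / 0.0144
  = [1.9166]² / 0.0144
  = 255.10
Finite-population correction (N = 3659): 255.10 / (1 + (255.10 − 1)/3659) = 238.53.
Round up → n = 239.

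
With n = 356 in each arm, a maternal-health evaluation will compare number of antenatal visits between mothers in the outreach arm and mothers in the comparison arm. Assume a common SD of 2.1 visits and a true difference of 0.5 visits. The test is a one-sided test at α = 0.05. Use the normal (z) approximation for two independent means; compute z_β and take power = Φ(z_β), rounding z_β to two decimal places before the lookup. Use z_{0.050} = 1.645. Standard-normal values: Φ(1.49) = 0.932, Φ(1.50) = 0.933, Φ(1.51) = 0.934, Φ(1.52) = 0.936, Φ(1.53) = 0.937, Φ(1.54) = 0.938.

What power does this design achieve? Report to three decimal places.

Power ≈ 0.937

z_β = δ·√(n/(σ₁²+σ₂²)) − z_α
    = 0.5 · √(356/8.82) − 1.645
    = 0.5 · 6.35317 − 1.645
    = 3.1766 − 1.645 = 1.5316 → 1.53
Power = Φ(1.53) = 0.937.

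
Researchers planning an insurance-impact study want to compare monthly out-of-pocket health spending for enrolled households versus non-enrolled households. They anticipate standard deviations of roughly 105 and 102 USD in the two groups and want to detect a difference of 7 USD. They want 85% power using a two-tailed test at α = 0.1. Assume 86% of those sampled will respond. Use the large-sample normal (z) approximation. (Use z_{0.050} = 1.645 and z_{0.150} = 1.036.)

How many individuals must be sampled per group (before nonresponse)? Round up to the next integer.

n = (z_{α/2} + z_β)² · (σ₁² + σ₂²) / δ²
  = (1.645 + 1.036)² · (105² + 102² = 21429) / 7²
  = 7.1878 · 21429 / 49
  = 3143.40
Adjust for 86% response: 3143.40 / 0.86 = 3655.11.
Round up → n = 3656 per group.

n = 3656 per group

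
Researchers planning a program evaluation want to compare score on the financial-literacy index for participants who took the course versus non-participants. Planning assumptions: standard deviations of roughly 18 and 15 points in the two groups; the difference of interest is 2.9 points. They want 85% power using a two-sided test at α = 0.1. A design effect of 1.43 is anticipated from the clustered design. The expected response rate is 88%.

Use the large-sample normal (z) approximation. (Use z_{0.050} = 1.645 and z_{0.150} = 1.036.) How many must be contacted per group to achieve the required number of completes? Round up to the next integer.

n = 763 per group

n = (z_{α/2} + z_β)² · (σ₁² + σ₂²) / δ²
  = (1.645 + 1.036)² · (18² + 15² = 549) / 2.9²
  = 7.1878 · 549 / 8.41
  = 469.21
Design effect: 1.43 × 469.21 = 670.97.
Adjust for 88% response: 670.97 / 0.88 = 762.47.
Round up → n = 763 per group.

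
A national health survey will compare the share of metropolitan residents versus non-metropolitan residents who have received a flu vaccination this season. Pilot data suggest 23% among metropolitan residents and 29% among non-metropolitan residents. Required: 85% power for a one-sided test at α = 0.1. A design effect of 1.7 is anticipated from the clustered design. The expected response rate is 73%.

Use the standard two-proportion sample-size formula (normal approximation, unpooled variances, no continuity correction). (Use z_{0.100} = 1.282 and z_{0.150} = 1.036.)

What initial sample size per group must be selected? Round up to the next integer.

n = (z_α + z_β)² · [p₁(1−p₁) + p₂(1−p₂)] / (p₁ − p₂)²
  = (1.282 + 1.036)² · (0.23·0.77 + 0.29·0.71) / (-0.06)²
  = (2.318)² · (0.1771 + 0.2059) / 0.0036
  = 5.3731 · 0.3830 / 0.0036
  = 571.64
Design effect: 1.7 × 571.64 = 971.79.
Adjust for 73% response: 971.79 / 0.73 = 1331.22.
Round up → n = 1332 per group.

n = 1332 per group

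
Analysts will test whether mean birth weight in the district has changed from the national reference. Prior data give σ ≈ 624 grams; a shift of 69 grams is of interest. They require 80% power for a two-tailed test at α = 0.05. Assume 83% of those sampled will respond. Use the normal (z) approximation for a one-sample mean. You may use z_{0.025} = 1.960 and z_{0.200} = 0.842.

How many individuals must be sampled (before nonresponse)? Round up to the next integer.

n = 774

n = (z_{α/2} + z_β)² · σ² / δ²
  = (1.960 + 0.842)² · 624² / 69²
  = 7.8512 · 389376 / 4761
  = 642.11
Adjust for 83% response: 642.11 / 0.83 = 773.62.
Round up → n = 774.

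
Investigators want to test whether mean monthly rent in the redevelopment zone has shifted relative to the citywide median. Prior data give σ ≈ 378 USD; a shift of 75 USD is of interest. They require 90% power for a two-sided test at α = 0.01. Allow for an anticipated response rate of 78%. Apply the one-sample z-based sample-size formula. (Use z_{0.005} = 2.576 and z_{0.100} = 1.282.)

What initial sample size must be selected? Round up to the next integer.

n = (z_{α/2} + z_β)² · σ² / δ²
  = (2.576 + 1.282)² · 378² / 75²
  = 14.8842 · 142884 / 5625
  = 378.08
Adjust for 78% response: 378.08 / 0.78 = 484.72.
Round up → n = 485.

n = 485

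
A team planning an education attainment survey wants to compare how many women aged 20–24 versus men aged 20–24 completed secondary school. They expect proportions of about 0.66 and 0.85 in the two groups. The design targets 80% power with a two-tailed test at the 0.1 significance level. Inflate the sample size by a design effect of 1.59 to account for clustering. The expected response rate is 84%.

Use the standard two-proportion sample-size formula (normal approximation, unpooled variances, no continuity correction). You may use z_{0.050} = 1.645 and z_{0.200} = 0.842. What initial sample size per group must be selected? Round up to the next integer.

n = (z_{α/2} + z_β)² · [p₁(1−p₁) + p₂(1−p₂)] / (p₁ − p₂)²
  = (1.645 + 0.842)² · (0.66·0.34 + 0.85·0.15) / (-0.19)²
  = (2.487)² · (0.2244 + 0.1275) / 0.0361
  = 6.1852 · 0.3519 / 0.0361
  = 60.29
Design effect: 1.59 × 60.29 = 95.87.
Adjust for 84% response: 95.87 / 0.84 = 114.13.
Round up → n = 115 per group.

n = 115 per group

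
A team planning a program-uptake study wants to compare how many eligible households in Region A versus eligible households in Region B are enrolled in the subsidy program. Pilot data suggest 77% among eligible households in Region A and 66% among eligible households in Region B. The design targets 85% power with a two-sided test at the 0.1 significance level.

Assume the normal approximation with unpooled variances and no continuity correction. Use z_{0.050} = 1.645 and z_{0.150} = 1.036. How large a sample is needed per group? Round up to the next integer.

n = (z_{α/2} + z_β)² · [p₁(1−p₁) + p₂(1−p₂)] / (p₁ − p₂)²
  = (1.645 + 1.036)² · (0.77·0.23 + 0.66·0.34) / (0.11)²
  = (2.681)² · (0.1771 + 0.2244) / 0.0121
  = 7.1878 · 0.4015 / 0.0121
  = 238.50
Round up → n = 239 per group.

n = 239 per group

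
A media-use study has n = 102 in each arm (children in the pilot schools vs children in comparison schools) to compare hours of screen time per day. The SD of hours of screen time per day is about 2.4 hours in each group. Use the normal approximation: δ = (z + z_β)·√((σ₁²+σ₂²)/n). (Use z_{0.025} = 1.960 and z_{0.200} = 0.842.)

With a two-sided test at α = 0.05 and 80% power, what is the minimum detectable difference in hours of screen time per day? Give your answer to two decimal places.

Minimum detectable difference ≈ 0.94 hours

δ = (z_{α/2} + z_β) · √((σ₁²+σ₂²)/n)
  = (1.960 + 0.842) · √(11.52/102)
  = 2.802 · √0.11294
  = 2.802 · 0.3361
  = 0.9417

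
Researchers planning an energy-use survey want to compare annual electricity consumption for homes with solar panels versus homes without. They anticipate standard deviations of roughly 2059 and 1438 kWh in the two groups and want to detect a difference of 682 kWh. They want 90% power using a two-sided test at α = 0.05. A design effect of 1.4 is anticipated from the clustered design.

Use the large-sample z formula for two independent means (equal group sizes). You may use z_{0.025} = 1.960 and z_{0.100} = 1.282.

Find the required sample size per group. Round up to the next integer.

n = (z_{α/2} + z_β)² · (σ₁² + σ₂²) / δ²
  = (1.960 + 1.282)² · (2059² + 1438² = 6307325) / 682²
  = 10.5106 · 6307325 / 465124
  = 142.53
Design effect: 1.4 × 142.53 = 199.54.
Round up → n = 200 per group.

n = 200 per group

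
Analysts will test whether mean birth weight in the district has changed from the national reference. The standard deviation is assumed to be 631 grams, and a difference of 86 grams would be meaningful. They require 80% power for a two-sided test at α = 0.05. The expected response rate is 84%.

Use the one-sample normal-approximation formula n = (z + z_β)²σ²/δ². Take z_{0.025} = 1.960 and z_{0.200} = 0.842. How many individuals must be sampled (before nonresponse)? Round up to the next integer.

n = 504

n = (z_{α/2} + z_β)² · σ² / δ²
  = (1.960 + 0.842)² · 631² / 86²
  = 7.8512 · 398161 / 7396
  = 422.67
Adjust for 84% response: 422.67 / 0.84 = 503.17.
Round up → n = 504.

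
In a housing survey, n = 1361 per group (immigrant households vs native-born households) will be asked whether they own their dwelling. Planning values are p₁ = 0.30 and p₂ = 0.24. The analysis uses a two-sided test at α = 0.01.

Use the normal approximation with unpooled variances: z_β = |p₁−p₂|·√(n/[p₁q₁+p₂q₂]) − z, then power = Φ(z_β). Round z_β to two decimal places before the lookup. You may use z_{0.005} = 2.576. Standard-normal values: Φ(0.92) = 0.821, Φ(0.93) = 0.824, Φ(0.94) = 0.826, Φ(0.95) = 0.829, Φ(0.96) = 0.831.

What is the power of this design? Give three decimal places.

z_β = |p₁−p₂|·√(n/[p₁q₁+p₂q₂]) − z_{α/2}
    = 0.06 · √(1361/0.3924) − 2.576
    = 0.06 · 58.8931 − 2.576
    = 3.5336 − 2.576 = 0.9576 → 0.96
Power = Φ(0.96) = 0.831.

Power ≈ 0.831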